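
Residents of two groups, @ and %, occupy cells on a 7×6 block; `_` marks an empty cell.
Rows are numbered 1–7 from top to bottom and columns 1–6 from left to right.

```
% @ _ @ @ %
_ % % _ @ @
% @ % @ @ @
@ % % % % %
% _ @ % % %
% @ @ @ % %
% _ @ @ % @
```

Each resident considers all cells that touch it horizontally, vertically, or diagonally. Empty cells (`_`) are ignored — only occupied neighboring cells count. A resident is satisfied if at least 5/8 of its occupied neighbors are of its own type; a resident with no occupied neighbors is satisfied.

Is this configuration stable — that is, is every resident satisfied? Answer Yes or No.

No

Row 1: (1,1)% 1/2 ✗ · (1,2)@ 0/3 ✗ · (1,4)@ 2/3 ✓ · (1,5)@ 3/4 ✓ · (1,6)% 0/3 ✗
Row 2: (2,2)% 4/6 ✓ · (2,3)% 2/6 ✗ · (2,5)@ 6/7 ✓ · (2,6)@ 4/5 ✓
Row 3: (3,1)% 2/4 ✗ · (3,2)@ 1/7 ✗ · (3,3)% 5/7 ✓ · (3,4)@ 2/7 ✗ · (3,5)@ 4/7 ✗ · (3,6)@ 3/5 ✗
Row 4: (4,1)@ 1/4 ✗ · (4,2)% 4/7 ✗ · (4,3)% 4/7 ✗ · (4,4)% 5/8 ✓ · (4,5)% 5/8 ✓ · (4,6)% 3/5 ✗
Row 5: (5,1)% 2/4 ✗ · (5,3)@ 3/7 ✗ · (5,4)% 5/8 ✓ · (5,5)% 7/8 ✓ · (5,6)% 5/5 ✓
Row 6: (6,1)% 2/3 ✓ · (6,2)@ 3/6 ✗ · (6,3)@ 5/6 ✓ · (6,4)@ 4/8 ✗ · (6,5)% 5/8 ✓ · (6,6)% 4/5 ✓
Row 7: (7,1)% 1/2 ✗ · (7,3)@ 4/4 ✓ · (7,4)@ 3/5 ✗ · (7,5)% 2/5 ✗ · (7,6)@ 0/3 ✗
For instance (1,1) has only 1/2 same-type neighbors, below 5/8.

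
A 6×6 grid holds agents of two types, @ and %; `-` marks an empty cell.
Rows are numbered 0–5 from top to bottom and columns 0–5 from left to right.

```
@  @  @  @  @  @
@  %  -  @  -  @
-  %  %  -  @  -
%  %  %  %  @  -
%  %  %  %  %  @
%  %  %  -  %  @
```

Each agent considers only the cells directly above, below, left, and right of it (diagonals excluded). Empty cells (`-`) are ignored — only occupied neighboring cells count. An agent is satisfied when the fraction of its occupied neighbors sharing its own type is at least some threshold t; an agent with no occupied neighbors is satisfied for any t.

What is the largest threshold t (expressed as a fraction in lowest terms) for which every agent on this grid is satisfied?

Row 0: (0,0)@ 2/2 · (0,1)@ 2/3 · (0,2)@ 2/2 · (0,3)@ 3/3 · (0,4)@ 2/2 · (0,5)@ 2/2
Row 1: (1,0)@ 1/2 · (1,1)% 1/3 · (1,3)@ 1/1 · (1,5)@ 1/1
Row 2: (2,1)% 3/3 · (2,2)% 2/2 · (2,4)@ 1/1
Row 3: (3,0)% 2/2 · (3,1)% 4/4 · (3,2)% 4/4 · (3,3)% 2/3 · (3,4)@ 1/3
Row 4: (4,0)% 3/3 · (4,1)% 4/4 · (4,2)% 4/4 · (4,3)% 3/3 · (4,4)% 2/4 · (4,5)@ 1/2
Row 5: (5,0)% 2/2 · (5,1)% 3/3 · (5,2)% 2/2 · (5,4)% 1/2 · (5,5)@ 1/2
The smallest same-type fraction is 1/3 at (1,1), which reduces to 1/3. Any threshold above that leaves this agent unsatisfied.

1/3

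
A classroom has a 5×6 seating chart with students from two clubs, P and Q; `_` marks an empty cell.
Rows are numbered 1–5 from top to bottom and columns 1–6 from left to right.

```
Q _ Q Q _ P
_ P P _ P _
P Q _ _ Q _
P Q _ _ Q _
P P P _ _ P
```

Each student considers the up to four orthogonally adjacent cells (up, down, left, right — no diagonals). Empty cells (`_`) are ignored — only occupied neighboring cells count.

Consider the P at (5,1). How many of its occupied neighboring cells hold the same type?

Occupied neighbors of (5,1): (4,1)=P, (5,2)=P.
Same type (P): 2 of 2.

2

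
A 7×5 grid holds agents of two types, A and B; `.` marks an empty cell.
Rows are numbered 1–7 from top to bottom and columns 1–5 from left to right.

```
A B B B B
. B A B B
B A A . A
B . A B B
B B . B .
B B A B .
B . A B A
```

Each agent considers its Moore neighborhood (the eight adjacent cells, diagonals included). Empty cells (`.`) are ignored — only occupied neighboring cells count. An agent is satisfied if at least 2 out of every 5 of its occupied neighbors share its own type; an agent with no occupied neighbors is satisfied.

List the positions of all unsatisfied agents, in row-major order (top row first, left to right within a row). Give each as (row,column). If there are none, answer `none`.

Row 1: (1,1)A 0/2 not · (1,2)B 2/4 satisfied · (1,3)B 4/5 satisfied · (1,4)B 4/5 satisfied · (1,5)B 3/3 satisfied
Row 2: (2,2)B 3/7 satisfied · (2,3)A 2/7 not · (2,4)B 4/7 satisfied · (2,5)B 3/4 satisfied
Row 3: (3,1)B 2/3 satisfied · (3,2)A 3/6 satisfied · (3,3)A 3/6 satisfied · (3,5)A 0/4 not
Row 4: (4,1)B 3/4 satisfied · (4,3)A 2/5 satisfied · (4,4)B 2/5 satisfied · (4,5)B 2/3 satisfied
Row 5: (5,1)B 4/4 satisfied · (5,2)B 4/6 satisfied · (5,4)B 3/5 satisfied
Row 6: (6,1)B 4/4 satisfied · (6,2)B 4/6 satisfied · (6,3)A 1/6 not · (6,4)B 2/5 satisfied
Row 7: (7,1)B 2/2 satisfied · (7,3)A 1/4 not · (7,4)B 1/4 not · (7,5)A 0/2 not

(1,1), (2,3), (3,5), (6,3), (7,3), (7,4), (7,5)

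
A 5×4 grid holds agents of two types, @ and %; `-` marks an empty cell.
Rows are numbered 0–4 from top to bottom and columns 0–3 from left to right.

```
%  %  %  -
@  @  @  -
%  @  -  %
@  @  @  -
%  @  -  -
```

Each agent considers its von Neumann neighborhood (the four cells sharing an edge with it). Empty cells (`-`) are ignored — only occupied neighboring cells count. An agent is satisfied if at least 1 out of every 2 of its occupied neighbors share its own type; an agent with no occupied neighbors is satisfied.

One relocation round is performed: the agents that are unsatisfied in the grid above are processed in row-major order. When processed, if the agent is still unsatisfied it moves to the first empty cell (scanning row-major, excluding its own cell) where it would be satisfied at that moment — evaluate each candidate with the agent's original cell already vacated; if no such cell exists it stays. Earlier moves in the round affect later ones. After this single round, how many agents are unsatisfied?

Initially unsatisfied (in order): (1,0), (2,0), (3,0), (4,0).
  (1,0) → (1,3).
  (2,0) → (0,3).
  (3,0): now satisfied by earlier moves; stays.
  (4,0) → (1,0).
Resulting grid:
% % % %
% @ @ @
- @ - %
@ @ @ -
- @ - -
Unsatisfied now: (1,3), (2,3).

2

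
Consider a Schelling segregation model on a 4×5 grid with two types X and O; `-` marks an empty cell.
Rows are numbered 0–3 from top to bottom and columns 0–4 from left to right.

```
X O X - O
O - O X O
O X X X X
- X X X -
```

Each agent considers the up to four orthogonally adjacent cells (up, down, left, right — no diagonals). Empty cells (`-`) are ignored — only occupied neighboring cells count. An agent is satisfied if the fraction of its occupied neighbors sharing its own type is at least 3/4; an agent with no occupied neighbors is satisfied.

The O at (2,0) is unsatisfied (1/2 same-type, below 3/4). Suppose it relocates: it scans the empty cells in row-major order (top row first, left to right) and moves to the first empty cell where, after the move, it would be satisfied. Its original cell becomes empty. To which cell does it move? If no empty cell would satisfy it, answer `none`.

(1,1)

Vacating (2,0). Empty cells in order:
  (0,3): 1/3 same-type → still unsatisfied.
  (1,1): 3/4 same-type → satisfied — stop here.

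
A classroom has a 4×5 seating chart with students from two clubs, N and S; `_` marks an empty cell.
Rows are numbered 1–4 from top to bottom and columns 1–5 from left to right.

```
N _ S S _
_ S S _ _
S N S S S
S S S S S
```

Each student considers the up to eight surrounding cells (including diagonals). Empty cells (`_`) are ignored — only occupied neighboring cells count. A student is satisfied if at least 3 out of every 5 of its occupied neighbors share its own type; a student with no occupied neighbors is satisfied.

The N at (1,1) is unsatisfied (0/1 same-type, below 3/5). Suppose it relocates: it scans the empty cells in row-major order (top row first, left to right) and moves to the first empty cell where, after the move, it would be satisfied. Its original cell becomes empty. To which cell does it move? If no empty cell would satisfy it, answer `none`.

none

Vacating (1,1). Empty cells in order:
  (1,2): 0/3 same-type → still unsatisfied.
  (1,5): 0/1 same-type → still unsatisfied.
  (2,1): 1/3 same-type → still unsatisfied.
  (2,4): 0/6 same-type → still unsatisfied.
  (2,5): 0/3 same-type → still unsatisfied.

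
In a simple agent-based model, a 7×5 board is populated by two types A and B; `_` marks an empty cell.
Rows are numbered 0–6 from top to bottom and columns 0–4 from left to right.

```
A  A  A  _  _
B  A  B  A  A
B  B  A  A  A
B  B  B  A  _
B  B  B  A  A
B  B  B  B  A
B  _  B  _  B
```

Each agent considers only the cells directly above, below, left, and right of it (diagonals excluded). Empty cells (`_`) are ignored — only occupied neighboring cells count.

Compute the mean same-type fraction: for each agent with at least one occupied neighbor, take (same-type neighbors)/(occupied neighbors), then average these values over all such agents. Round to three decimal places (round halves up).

(0,0)A 1/2
(0,1)A 3/3
(0,2)A 1/2
(1,0)B 1/3
(1,1)A 1/4
(1,2)B 0/4
(1,3)A 2/3
(1,4)A 2/2
(2,0)B 3/3
(2,1)B 2/4
(2,2)A 1/4
(2,3)A 4/4
(2,4)A 2/2
(3,0)B 3/3
(3,1)B 4/4
(3,2)B 2/4
(3,3)A 2/3
(4,0)B 3/3
(4,1)B 4/4
(4,2)B 3/4
(4,3)A 2/4
(4,4)A 2/2
(5,0)B 3/3
(5,1)B 3/3
(5,2)B 4/4
(5,3)B 1/3
(5,4)A 1/3
(6,0)B 1/1
(6,2)B 1/1
(6,4)B 0/1
Sum over 30 agents: 1/2 + 3/3 + 1/2 + 1/3 + 1/4 + 0/4 + 2/3 + 2/2 + 3/3 + 2/4 + 1/4 + 4/4 + 2/2 + 3/3 + 4/4 + 2/4 + 2/3 + 3/3 + 4/4 + 3/4 + 2/4 + 2/2 + 3/3 + 3/3 + 4/4 + 1/3 + 1/3 + 1/1 + 1/1 + 0/1 = 253/12; mean = 253/12 ÷ 30 = 253/360 = 0.702777… → 0.703.

0.703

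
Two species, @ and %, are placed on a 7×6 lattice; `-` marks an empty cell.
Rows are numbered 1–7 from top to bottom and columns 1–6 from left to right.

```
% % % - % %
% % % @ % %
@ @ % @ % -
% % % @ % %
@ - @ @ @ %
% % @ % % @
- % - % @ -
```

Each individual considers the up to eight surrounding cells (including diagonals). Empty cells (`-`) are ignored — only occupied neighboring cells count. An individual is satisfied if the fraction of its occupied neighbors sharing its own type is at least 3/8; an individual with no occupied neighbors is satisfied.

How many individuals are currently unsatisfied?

Row 1: (1,1)% 3/3 ✓ · (1,2)% 5/5 ✓ · (1,3)% 3/4 ✓ · (1,5)% 3/4 ✓ · (1,6)% 3/3 ✓
Row 2: (2,1)% 3/5 ✓ · (2,2)% 6/8 ✓ · (2,3)% 4/7 ✓ · (2,4)@ 1/7 ✗ · (2,5)% 4/6 ✓ · (2,6)% 4/4 ✓
Row 3: (3,1)@ 1/5 ✗ · (3,2)@ 1/8 ✗ · (3,3)% 4/8 ✓ · (3,4)@ 2/8 ✗ · (3,5)% 4/7 ✓
Row 4: (4,1)% 1/4 ✗ · (4,2)% 3/7 ✓ · (4,3)% 2/7 ✗ · (4,4)@ 4/8 ✓ · (4,5)% 3/7 ✓ · (4,6)% 3/4 ✓
Row 5: (5,1)@ 0/4 ✗ · (5,3)@ 3/7 ✓ · (5,4)@ 4/8 ✓ · (5,5)@ 3/8 ✓ · (5,6)% 3/5 ✓
Row 6: (6,1)% 2/3 ✓ · (6,2)% 2/5 ✓ · (6,3)@ 2/6 ✗ · (6,4)% 2/7 ✗ · (6,5)% 3/7 ✓ · (6,6)@ 2/4 ✓
Row 7: (7,2)% 2/3 ✓ · (7,4)% 2/4 ✓ · (7,5)@ 1/4 ✗
Unsatisfied: (2,4), (3,1), (3,2), (3,4), (4,1), (4,3), (5,1), (6,3), (6,4), (7,5) — 10 in total.

10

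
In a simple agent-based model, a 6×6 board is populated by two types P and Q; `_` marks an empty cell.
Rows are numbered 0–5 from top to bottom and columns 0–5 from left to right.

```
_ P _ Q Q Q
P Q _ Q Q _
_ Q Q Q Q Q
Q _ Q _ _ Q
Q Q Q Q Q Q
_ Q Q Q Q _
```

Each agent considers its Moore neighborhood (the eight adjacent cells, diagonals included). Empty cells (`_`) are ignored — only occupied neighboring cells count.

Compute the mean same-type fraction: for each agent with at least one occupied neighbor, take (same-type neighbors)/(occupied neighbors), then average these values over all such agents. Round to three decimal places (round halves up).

0.928

(0,1)P 1/2
(0,3)Q 3/3
(0,4)Q 4/4
(0,5)Q 2/2
(1,0)P 1/3
(1,1)Q 2/4
(1,3)Q 6/6
(1,4)Q 7/7
(2,1)Q 4/5
(2,2)Q 5/5
(2,3)Q 5/5
(2,4)Q 5/5
(2,5)Q 3/3
(3,0)Q 3/3
(3,2)Q 6/6
(3,5)Q 4/4
(4,0)Q 3/3
(4,1)Q 6/6
(4,2)Q 6/6
(4,3)Q 6/6
(4,4)Q 5/5
(4,5)Q 3/3
(5,1)Q 4/4
(5,2)Q 5/5
(5,3)Q 5/5
(5,4)Q 4/4
Sum over 26 agents: 1/2 + 3/3 + 4/4 + 2/2 + 1/3 + 2/4 + 6/6 + 7/7 + 4/5 + 5/5 + 5/5 + 5/5 + 3/3 + 3/3 + 6/6 + 4/4 + 3/3 + 6/6 + 6/6 + 6/6 + 5/5 + 3/3 + 4/4 + 5/5 + 5/5 + 4/4 = 362/15; mean = 362/15 ÷ 26 = 181/195 = 0.928205… → 0.928.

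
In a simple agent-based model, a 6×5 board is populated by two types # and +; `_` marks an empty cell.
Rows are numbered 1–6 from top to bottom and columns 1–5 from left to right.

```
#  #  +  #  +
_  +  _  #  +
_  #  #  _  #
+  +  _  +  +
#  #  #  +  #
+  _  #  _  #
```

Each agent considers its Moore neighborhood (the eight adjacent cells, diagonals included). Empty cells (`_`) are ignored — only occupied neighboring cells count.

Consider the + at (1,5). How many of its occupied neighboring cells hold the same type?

1

Occupied neighbors of (1,5): (1,4)=#, (2,4)=#, (2,5)=+.
Same type (+): 1 of 3.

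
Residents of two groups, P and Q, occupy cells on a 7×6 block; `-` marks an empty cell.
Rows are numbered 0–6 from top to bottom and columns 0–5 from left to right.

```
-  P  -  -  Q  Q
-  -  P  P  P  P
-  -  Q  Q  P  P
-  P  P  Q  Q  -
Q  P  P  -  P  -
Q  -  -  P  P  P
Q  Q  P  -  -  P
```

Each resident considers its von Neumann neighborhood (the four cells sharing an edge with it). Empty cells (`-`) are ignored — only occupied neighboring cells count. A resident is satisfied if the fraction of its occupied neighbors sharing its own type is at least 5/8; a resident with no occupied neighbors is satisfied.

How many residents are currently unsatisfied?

Row 0: (0,1)P 0/0 ok · (0,4)Q 1/2 unhappy · (0,5)Q 1/2 unhappy
Row 1: (1,2)P 1/2 unhappy · (1,3)P 2/3 ok · (1,4)P 3/4 ok · (1,5)P 2/3 ok
Row 2: (2,2)Q 1/3 unhappy · (2,3)Q 2/4 unhappy · (2,4)P 2/4 unhappy · (2,5)P 2/2 ok
Row 3: (3,1)P 2/2 ok · (3,2)P 2/4 unhappy · (3,3)Q 2/3 ok · (3,4)Q 1/3 unhappy
Row 4: (4,0)Q 1/2 unhappy · (4,1)P 2/3 ok · (4,2)P 2/2 ok · (4,4)P 1/2 unhappy
Row 5: (5,0)Q 2/2 ok · (5,3)P 1/1 ok · (5,4)P 3/3 ok · (5,5)P 2/2 ok
Row 6: (6,0)Q 2/2 ok · (6,1)Q 1/2 unhappy · (6,2)P 0/1 unhappy · (6,5)P 1/1 ok
Unsatisfied: (0,4), (0,5), (1,2), (2,2), (2,3), (2,4), (3,2), (3,4), (4,0), (4,4), (6,1), (6,2) — 12 in total.

12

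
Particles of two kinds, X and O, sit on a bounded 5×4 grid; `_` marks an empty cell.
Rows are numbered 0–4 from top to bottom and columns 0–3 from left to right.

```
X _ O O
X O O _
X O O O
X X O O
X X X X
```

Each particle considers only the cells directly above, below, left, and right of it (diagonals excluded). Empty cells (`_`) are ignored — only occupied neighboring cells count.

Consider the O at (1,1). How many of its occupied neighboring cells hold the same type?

Occupied neighbors of (1,1): (2,1)=O, (1,0)=X, (1,2)=O.
Same type (O): 2 of 3.

2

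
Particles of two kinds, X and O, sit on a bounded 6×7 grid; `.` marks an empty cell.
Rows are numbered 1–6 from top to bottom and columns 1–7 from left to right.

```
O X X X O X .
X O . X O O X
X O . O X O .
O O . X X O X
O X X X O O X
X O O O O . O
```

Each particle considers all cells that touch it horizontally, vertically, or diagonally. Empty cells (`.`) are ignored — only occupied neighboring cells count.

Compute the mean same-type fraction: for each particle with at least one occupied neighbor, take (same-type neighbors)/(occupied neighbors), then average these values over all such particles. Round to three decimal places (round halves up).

0.446

Row 1: (1,1)O 1/3 · (1,2)X 2/4 · (1,3)X 3/4 · (1,4)X 2/4 · (1,5)O 2/5 · (1,6)X 1/4
Row 2: (2,1)X 2/5 · (2,2)O 2/6 · (2,4)X 3/6 · (2,5)O 4/8 · (2,6)O 3/6 · (2,7)X 1/3
Row 3: (3,1)X 1/5 · (3,2)O 3/5 · (3,4)O 1/5 · (3,5)X 3/8 · (3,6)O 3/7
Row 4: (4,1)O 3/5 · (4,2)O 3/6 · (4,4)X 4/6 · (4,5)X 3/8 · (4,6)O 3/7 · (4,7)X 1/4
Row 5: (5,1)O 3/5 · (5,2)X 2/7 · (5,3)X 3/7 · (5,4)X 3/7 · (5,5)O 4/7 · (5,6)O 4/7 · (5,7)X 1/4
Row 6: (6,1)X 1/3 · (6,2)O 2/5 · (6,3)O 2/5 · (6,4)O 3/5 · (6,5)O 3/4 · (6,7)O 1/2
Sum over 36 particles: 1/3 + 2/4 + 3/4 + 2/4 + 2/5 + 1/4 + 2/5 + 2/6 + 3/6 + 4/8 + 3/6 + 1/3 + 1/5 + 3/5 + 1/5 + 3/8 + 3/7 + 3/5 + 3/6 + 4/6 + 3/8 + 3/7 + 1/4 + 3/5 + 2/7 + 3/7 + 3/7 + 4/7 + 4/7 + 1/4 + 1/3 + 2/5 + 2/5 + 3/5 + 3/4 + 1/2 = 1123/70; mean = 1123/70 ÷ 36 = 1123/2520 = 0.445634… → 0.446.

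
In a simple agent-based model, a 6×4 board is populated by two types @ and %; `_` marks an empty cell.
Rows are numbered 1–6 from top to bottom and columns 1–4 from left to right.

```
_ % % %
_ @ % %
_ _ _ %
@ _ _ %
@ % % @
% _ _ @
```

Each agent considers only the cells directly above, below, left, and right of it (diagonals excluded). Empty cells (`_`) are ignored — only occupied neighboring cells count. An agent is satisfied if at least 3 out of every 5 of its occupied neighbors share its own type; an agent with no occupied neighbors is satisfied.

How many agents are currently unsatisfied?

(1,2)% 1/2 ✗
(1,3)% 3/3 ✓
(1,4)% 2/2 ✓
(2,2)@ 0/2 ✗
(2,3)% 2/3 ✓
(2,4)% 3/3 ✓
(3,4)% 2/2 ✓
(4,1)@ 1/1 ✓
(4,4)% 1/2 ✗
(5,1)@ 1/3 ✗
(5,2)% 1/2 ✗
(5,3)% 1/2 ✗
(5,4)@ 1/3 ✗
(6,1)% 0/1 ✗
(6,4)@ 1/1 ✓
Unsatisfied: (1,2), (2,2), (4,4), (5,1), (5,2), (5,3), (5,4), (6,1) — 8 in total.

8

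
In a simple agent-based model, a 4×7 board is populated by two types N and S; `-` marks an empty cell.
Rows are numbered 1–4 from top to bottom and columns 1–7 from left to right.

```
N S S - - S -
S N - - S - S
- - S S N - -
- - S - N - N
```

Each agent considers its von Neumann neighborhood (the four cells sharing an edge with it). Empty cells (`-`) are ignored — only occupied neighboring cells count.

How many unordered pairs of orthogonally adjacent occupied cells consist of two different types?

Scan each occupied cell's neighbors to the right and below so each pair is counted once.
From row 1: 3 unlike of 4 pairs (running 3/4).
From row 2: 2 unlike of 2 pairs (running 5/6).
From row 3: 1 unlike of 4 pairs (running 6/10).
Total adjacent occupied pairs: 10; unlike-type pairs: 6.

6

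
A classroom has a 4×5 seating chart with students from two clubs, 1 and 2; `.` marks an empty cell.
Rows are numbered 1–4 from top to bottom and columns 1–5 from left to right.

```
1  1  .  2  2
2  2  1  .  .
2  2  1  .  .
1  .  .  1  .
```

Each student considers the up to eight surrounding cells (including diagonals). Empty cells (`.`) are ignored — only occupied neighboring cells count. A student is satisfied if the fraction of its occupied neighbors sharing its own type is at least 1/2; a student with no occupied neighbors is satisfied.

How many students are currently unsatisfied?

(1,1)1 1/3 unhappy
(1,2)1 2/4 ok
(1,4)2 1/2 ok
(1,5)2 1/1 ok
(2,1)2 3/5 ok
(2,2)2 3/7 unhappy
(2,3)1 2/5 unhappy
(3,1)2 3/4 ok
(3,2)2 3/6 ok
(3,3)1 2/4 ok
(4,1)1 0/2 unhappy
(4,4)1 1/1 ok
Unsatisfied: (1,1), (2,2), (2,3), (4,1) — 4 in total.

4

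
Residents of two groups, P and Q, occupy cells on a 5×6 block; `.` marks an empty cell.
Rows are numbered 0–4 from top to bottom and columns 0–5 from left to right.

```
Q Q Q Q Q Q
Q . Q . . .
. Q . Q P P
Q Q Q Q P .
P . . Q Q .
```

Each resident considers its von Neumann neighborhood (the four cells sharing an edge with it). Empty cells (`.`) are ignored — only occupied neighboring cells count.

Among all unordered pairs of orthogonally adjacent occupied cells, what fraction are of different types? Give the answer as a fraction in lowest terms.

1/5

Scan each occupied cell's neighbors to the right and below so each pair is counted once.
Row 0: Q(0,0)–Q(0,1)= Q(0,0)–Q(1,0)= Q(0,1)–Q(0,2)= Q(0,2)–Q(0,3)= Q(0,2)–Q(1,2)= Q(0,3)–Q(0,4)= Q(0,4)–Q(0,5)=  → 0/7 unlike.
Row 2: Q(2,1)–Q(3,1)= Q(2,3)–P(2,4)≠ Q(2,3)–Q(3,3)= P(2,4)–P(2,5)= P(2,4)–P(3,4)=  → 1/5 unlike.
Row 3: Q(3,0)–Q(3,1)= Q(3,0)–P(4,0)≠ Q(3,1)–Q(3,2)= Q(3,2)–Q(3,3)= Q(3,3)–P(3,4)≠ Q(3,3)–Q(4,3)= P(3,4)–Q(4,4)≠  → 3/7 unlike.
Row 4: Q(4,3)–Q(4,4)=  → 0/1 unlike.
Total adjacent occupied pairs: 20; unlike-type pairs: 4.
4/20 reduces to 1/5.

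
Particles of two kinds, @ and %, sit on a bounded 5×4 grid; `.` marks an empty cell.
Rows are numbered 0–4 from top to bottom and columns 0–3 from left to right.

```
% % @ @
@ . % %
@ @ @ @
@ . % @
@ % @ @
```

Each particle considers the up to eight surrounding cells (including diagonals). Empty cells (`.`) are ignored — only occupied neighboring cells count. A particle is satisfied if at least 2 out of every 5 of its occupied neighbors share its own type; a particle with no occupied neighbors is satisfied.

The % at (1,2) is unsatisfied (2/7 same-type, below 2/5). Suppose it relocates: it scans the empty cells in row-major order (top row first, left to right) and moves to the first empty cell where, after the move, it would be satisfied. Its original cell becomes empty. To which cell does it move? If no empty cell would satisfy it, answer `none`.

Vacating (1,2). Empty cells in order:
  (1,1): 2/7 same-type → still unsatisfied.
  (3,1): 2/8 same-type → still unsatisfied.

none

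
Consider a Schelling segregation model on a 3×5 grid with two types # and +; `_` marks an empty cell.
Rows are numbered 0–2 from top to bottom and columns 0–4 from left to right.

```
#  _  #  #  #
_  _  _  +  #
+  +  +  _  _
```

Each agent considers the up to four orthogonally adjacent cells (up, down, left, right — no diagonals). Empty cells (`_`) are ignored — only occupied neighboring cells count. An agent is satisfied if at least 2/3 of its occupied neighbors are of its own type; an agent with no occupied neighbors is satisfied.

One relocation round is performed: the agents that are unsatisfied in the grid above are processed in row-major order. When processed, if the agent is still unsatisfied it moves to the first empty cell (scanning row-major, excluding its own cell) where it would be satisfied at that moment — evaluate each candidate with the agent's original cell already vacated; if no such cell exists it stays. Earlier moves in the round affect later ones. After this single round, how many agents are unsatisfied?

0

Initially unsatisfied (in order): (1,3), (1,4).
  (1,3) → (1,1).
  (1,4): now satisfied by earlier moves; stays.
Resulting grid:
# _ # # #
_ + _ _ #
+ + + _ _
All satisfied now.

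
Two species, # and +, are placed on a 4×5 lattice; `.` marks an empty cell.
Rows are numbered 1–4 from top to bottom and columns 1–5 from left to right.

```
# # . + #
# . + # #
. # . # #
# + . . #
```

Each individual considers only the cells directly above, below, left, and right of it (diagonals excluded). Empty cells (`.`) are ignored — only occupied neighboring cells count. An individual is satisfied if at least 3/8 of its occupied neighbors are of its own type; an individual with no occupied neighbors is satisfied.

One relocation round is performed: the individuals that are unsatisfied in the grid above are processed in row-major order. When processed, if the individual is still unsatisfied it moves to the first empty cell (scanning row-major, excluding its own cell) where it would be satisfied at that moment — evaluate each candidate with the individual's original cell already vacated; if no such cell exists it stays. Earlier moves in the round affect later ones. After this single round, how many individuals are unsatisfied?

2

Initially unsatisfied (in order): (1,4), (2,3), (3,2), (4,1), (4,2).
  (1,4) → (1,3).
  (2,3): now satisfied by earlier moves; stays.
  (3,2) → (1,4).
  (4,1) → (2,2).
  (4,2): now satisfied by earlier moves; stays.
Resulting grid:
# # + # #
# # + # #
. . . # #
. + . . #
Unsatisfied now: (1,3), (2,3).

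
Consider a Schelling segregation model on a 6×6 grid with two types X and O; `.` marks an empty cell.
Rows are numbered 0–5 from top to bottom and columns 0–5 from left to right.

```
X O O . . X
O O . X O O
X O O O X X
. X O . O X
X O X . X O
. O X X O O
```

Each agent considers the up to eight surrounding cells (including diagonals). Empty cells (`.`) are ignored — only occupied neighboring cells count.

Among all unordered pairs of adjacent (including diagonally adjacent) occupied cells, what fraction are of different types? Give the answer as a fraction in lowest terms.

Scan each occupied cell's neighbors to the right and below (and the two forward diagonals) so each pair is counted once.
From row 0: 6 unlike of 10 pairs (running 6/10).
From row 1: 9 unlike of 16 pairs (running 15/26).
From row 2: 6 unlike of 16 pairs (running 21/42).
From row 3: 6 unlike of 11 pairs (running 27/53).
From row 4: 8 unlike of 14 pairs (running 35/67).
From row 5: 2 unlike of 4 pairs (running 37/71).
Total adjacent occupied pairs: 71; unlike-type pairs: 37.
37/71 is already in lowest terms.

37/71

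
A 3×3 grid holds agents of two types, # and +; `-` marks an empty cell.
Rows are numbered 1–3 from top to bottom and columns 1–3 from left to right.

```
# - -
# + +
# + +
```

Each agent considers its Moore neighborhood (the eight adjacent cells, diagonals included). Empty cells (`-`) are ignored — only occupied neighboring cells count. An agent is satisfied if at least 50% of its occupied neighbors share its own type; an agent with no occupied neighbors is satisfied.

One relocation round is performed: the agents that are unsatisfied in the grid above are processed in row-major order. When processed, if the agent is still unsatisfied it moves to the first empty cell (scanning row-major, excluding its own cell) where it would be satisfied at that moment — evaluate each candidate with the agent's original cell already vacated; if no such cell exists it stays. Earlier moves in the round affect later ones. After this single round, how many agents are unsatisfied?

0

Initially unsatisfied (in order): (3,1).
  (3,1) → (1,2).
Resulting grid:
# # -
# + +
- + +
All satisfied now.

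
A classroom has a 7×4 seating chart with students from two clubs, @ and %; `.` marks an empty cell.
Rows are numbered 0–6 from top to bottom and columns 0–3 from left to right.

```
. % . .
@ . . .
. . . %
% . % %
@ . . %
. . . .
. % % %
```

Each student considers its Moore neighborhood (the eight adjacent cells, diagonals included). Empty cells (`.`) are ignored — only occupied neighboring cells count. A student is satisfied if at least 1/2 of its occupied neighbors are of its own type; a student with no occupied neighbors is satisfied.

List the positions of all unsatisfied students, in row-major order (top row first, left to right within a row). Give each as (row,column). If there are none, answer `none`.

(0,1)% 0/1 unhappy
(1,0)@ 0/1 unhappy
(2,3)% 2/2 ok
(3,0)% 0/1 unhappy
(3,2)% 3/3 ok
(3,3)% 3/3 ok
(4,0)@ 0/1 unhappy
(4,3)% 2/2 ok
(6,1)% 1/1 ok
(6,2)% 2/2 ok
(6,3)% 1/1 ok

(0,1), (1,0), (3,0), (4,0)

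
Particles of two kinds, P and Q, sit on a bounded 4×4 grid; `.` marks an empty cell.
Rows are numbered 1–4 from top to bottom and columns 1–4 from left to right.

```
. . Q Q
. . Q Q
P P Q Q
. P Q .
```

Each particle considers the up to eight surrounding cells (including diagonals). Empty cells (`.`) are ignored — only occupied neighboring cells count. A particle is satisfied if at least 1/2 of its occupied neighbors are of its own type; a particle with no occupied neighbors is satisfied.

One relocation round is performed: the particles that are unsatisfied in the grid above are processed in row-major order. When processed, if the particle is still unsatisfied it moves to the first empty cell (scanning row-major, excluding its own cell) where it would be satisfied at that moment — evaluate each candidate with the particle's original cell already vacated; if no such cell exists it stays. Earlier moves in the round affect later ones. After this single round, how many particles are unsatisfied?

1

Initially unsatisfied (in order): (3,2).
  (3,2) → (1,1).
Resulting grid:
P . Q Q
. . Q Q
P . Q Q
. P Q .
Unsatisfied now: (4,2).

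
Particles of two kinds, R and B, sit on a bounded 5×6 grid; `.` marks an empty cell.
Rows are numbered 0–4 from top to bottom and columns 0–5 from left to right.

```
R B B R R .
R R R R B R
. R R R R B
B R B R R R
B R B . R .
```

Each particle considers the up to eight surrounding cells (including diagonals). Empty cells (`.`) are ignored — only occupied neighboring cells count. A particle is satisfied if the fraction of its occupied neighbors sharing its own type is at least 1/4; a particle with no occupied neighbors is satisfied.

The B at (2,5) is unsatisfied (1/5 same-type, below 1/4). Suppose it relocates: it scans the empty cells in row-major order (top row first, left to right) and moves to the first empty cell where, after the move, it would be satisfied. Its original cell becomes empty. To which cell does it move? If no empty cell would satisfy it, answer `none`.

(0,5)

Vacating (2,5). Empty cells in order:
  (0,5): 1/3 same-type → satisfied — stop here.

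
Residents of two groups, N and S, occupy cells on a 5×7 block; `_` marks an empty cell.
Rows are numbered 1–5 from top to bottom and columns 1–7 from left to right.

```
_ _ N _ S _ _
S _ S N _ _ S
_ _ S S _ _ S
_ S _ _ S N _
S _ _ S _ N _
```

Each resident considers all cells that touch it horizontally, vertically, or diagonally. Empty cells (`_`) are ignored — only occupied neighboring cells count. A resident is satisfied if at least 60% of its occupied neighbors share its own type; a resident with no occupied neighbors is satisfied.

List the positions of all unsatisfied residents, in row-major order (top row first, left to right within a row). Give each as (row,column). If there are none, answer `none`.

(1,3), (1,5), (2,3), (2,4), (3,7), (4,5), (4,6), (5,6)

Row 1: (1,3)N 1/2 unhappy · (1,5)S 0/1 unhappy
Row 2: (2,1)S 0/0 ok · (2,3)S 2/4 unhappy · (2,4)N 1/5 unhappy · (2,7)S 1/1 ok
Row 3: (3,3)S 3/4 ok · (3,4)S 3/4 ok · (3,7)S 1/2 unhappy
Row 4: (4,2)S 2/2 ok · (4,5)S 2/4 unhappy · (4,6)N 1/3 unhappy
Row 5: (5,1)S 1/1 ok · (5,4)S 1/1 ok · (5,6)N 1/2 unhappy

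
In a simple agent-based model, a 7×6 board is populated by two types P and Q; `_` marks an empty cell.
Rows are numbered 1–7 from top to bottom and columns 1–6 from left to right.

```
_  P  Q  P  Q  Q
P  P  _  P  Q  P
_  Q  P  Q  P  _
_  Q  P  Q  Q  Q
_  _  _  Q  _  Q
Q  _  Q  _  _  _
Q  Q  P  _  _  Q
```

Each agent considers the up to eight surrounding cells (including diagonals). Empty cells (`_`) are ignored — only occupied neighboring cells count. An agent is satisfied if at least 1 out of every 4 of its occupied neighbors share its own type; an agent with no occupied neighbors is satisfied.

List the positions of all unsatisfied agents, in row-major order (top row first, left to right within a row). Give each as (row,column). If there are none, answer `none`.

(1,2)P 2/3 ✓
(1,3)Q 0/4 ✗
(1,4)P 1/4 ✓
(1,5)Q 2/5 ✓
(1,6)Q 2/3 ✓
(2,1)P 2/3 ✓
(2,2)P 3/5 ✓
(2,4)P 3/7 ✓
(2,5)Q 3/7 ✓
(2,6)P 1/4 ✓
(3,2)Q 1/5 ✗
(3,3)P 3/7 ✓
(3,4)Q 3/7 ✓
(3,5)P 2/7 ✓
(4,2)Q 1/3 ✓
(4,3)P 1/6 ✗
(4,4)Q 3/6 ✓
(4,5)Q 5/6 ✓
(4,6)Q 2/3 ✓
(5,4)Q 3/4 ✓
(5,6)Q 2/2 ✓
(6,1)Q 2/2 ✓
(6,3)Q 2/3 ✓
(7,1)Q 2/2 ✓
(7,2)Q 3/4 ✓
(7,3)P 0/2 ✗
(7,6)Q 0/0 ✓

(1,3), (3,2), (4,3), (7,3)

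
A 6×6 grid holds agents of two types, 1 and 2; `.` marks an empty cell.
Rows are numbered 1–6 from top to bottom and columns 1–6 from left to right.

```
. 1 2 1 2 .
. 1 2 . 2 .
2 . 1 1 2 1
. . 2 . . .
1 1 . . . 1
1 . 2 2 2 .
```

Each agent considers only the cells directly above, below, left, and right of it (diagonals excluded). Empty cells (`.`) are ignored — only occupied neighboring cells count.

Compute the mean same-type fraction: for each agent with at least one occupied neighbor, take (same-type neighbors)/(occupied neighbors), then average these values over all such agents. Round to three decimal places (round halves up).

0.574

Row 1: (1,2)1 1/2 · (1,3)2 1/3 · (1,4)1 0/2 · (1,5)2 1/2
Row 2: (2,2)1 1/2 · (2,3)2 1/3 · (2,5)2 2/2
Row 3: (3,1)2 — no occupied neighbors · (3,3)1 1/3 · (3,4)1 1/2 · (3,5)2 1/3 · (3,6)1 0/1
Row 4: (4,3)2 0/1
Row 5: (5,1)1 2/2 · (5,2)1 1/1 · (5,6)1 — no occupied neighbors
Row 6: (6,1)1 1/1 · (6,3)2 1/1 · (6,4)2 2/2 · (6,5)2 1/1
Sum over 18 agents: 1/2 + 1/3 + 0/2 + 1/2 + 1/2 + 1/3 + 2/2 + 1/3 + 1/2 + 1/3 + 0/1 + 0/1 + 2/2 + 1/1 + 1/1 + 1/1 + 2/2 + 1/1 = 31/3; mean = 31/3 ÷ 18 = 31/54 = 0.574074… → 0.574.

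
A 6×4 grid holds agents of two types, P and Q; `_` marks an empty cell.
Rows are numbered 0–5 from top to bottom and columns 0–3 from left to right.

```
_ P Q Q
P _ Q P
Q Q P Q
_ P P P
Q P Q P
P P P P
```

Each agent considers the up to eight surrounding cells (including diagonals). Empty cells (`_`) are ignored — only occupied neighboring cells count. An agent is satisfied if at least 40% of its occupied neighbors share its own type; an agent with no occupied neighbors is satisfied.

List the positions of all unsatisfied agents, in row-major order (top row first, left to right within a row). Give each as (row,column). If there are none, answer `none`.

Row 0: (0,1)P 1/3 unhappy · (0,2)Q 2/4 ok · (0,3)Q 2/3 ok
Row 1: (1,0)P 1/3 unhappy · (1,2)Q 4/7 ok · (1,3)P 1/5 unhappy
Row 2: (2,0)Q 1/3 unhappy · (2,1)Q 2/6 unhappy · (2,2)P 4/7 ok · (2,3)Q 1/5 unhappy
Row 3: (3,1)P 3/7 ok · (3,2)P 5/8 ok · (3,3)P 3/5 ok
Row 4: (4,0)Q 0/4 unhappy · (4,1)P 5/7 ok · (4,2)Q 0/8 unhappy · (4,3)P 4/5 ok
Row 5: (5,0)P 2/3 ok · (5,1)P 3/5 ok · (5,2)P 4/5 ok · (5,3)P 2/3 ok

(0,1), (1,0), (1,3), (2,0), (2,1), (2,3), (4,0), (4,2)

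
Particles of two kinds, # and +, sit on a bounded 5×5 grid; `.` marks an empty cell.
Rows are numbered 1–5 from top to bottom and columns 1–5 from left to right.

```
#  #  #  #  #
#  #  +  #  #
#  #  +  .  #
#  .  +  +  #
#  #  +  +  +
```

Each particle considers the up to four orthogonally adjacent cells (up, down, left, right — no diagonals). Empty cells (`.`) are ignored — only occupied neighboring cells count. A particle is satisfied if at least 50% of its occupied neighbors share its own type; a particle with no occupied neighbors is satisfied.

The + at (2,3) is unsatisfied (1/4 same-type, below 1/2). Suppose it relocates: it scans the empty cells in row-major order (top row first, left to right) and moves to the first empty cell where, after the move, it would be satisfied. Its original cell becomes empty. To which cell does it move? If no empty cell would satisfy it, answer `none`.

(3,4)

Vacating (2,3). Empty cells in order:
  (3,4): 2/4 same-type → satisfied — stop here.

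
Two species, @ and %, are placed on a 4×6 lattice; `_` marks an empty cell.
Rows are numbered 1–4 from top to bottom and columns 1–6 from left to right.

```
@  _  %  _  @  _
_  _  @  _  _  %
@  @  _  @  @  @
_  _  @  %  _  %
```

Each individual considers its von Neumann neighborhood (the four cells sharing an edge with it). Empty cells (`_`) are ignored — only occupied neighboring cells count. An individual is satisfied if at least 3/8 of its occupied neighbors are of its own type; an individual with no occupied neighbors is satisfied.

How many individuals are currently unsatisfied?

(1,1)@ 0/0 ok
(1,3)% 0/1 unhappy
(1,5)@ 0/0 ok
(2,3)@ 0/1 unhappy
(2,6)% 0/1 unhappy
(3,1)@ 1/1 ok
(3,2)@ 1/1 ok
(3,4)@ 1/2 ok
(3,5)@ 2/2 ok
(3,6)@ 1/3 unhappy
(4,3)@ 0/1 unhappy
(4,4)% 0/2 unhappy
(4,6)% 0/1 unhappy
Unsatisfied: (1,3), (2,3), (2,6), (3,6), (4,3), (4,4), (4,6) — 7 in total.

7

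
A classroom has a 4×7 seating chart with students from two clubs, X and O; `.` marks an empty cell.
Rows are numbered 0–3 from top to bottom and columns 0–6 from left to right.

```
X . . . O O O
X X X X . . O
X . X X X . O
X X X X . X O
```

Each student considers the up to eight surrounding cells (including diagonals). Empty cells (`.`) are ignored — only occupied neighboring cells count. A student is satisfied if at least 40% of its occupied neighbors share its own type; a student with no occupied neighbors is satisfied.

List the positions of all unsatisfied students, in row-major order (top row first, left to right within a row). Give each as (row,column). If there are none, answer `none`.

Row 0: (0,0)X 2/2 satisfied · (0,4)O 1/2 satisfied · (0,5)O 3/3 satisfied · (0,6)O 2/2 satisfied
Row 1: (1,0)X 3/3 satisfied · (1,1)X 5/5 satisfied · (1,2)X 4/4 satisfied · (1,3)X 4/5 satisfied · (1,6)O 3/3 satisfied
Row 2: (2,0)X 4/4 satisfied · (2,2)X 7/7 satisfied · (2,3)X 6/6 satisfied · (2,4)X 4/4 satisfied · (2,6)O 2/3 satisfied
Row 3: (3,0)X 2/2 satisfied · (3,1)X 4/4 satisfied · (3,2)X 4/4 satisfied · (3,3)X 4/4 satisfied · (3,5)X 1/3 not · (3,6)O 1/2 satisfied

(3,5)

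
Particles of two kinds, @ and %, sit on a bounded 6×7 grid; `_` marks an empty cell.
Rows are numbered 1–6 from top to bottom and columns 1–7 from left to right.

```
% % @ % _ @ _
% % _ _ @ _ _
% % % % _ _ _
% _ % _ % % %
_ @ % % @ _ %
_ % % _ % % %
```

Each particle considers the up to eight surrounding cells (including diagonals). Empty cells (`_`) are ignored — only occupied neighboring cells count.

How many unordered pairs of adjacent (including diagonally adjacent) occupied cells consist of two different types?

Scan each occupied cell's neighbors to the right and below (and the two forward diagonals) so each pair is counted once.
Row 1: %(1,1)–%(1,2)= %(1,1)–%(2,1)= %(1,1)–%(2,2)= %(1,2)–@(1,3)≠ %(1,2)–%(2,2)= %(1,2)–%(2,1)= @(1,3)–%(1,4)≠ @(1,3)–%(2,2)≠ %(1,4)–@(2,5)≠ @(1,6)–@(2,5)=  → 4/10 unlike.
Row 2: %(2,1)–%(2,2)= %(2,1)–%(3,1)= %(2,1)–%(3,2)= %(2,2)–%(3,2)= %(2,2)–%(3,3)= %(2,2)–%(3,1)= @(2,5)–%(3,4)≠  → 1/7 unlike.
Row 3: %(3,1)–%(3,2)= %(3,1)–%(4,1)= %(3,2)–%(3,3)= %(3,2)–%(4,3)= %(3,2)–%(4,1)= %(3,3)–%(3,4)= %(3,3)–%(4,3)= %(3,4)–%(4,5)= %(3,4)–%(4,3)=  → 0/9 unlike.
Row 4: %(4,1)–@(5,2)≠ %(4,3)–%(5,3)= %(4,3)–%(5,4)= %(4,3)–@(5,2)≠ %(4,5)–%(4,6)= %(4,5)–@(5,5)≠ %(4,5)–%(5,4)= %(4,6)–%(4,7)= %(4,6)–%(5,7)= %(4,6)–@(5,5)≠ %(4,7)–%(5,7)=  → 4/11 unlike.
Row 5: @(5,2)–%(5,3)≠ @(5,2)–%(6,2)≠ @(5,2)–%(6,3)≠ %(5,3)–%(5,4)= %(5,3)–%(6,3)= %(5,3)–%(6,2)= %(5,4)–@(5,5)≠ %(5,4)–%(6,5)= %(5,4)–%(6,3)= @(5,5)–%(6,5)≠ @(5,5)–%(6,6)≠ %(5,7)–%(6,7)= %(5,7)–%(6,6)=  → 6/13 unlike.
Row 6: %(6,2)–%(6,3)= %(6,5)–%(6,6)= %(6,6)–%(6,7)=  → 0/3 unlike.
Total adjacent occupied pairs: 53; unlike-type pairs: 15.

15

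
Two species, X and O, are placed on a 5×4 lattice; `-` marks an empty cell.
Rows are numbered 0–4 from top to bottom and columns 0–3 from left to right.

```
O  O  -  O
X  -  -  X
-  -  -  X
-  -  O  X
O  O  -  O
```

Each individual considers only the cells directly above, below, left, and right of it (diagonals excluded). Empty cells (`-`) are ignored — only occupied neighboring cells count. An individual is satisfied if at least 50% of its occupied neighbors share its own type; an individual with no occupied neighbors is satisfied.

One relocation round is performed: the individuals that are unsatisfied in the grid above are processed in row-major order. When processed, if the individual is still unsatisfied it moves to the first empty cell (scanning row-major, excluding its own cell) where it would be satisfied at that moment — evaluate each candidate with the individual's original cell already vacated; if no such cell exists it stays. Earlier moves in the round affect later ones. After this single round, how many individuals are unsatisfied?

Initially unsatisfied (in order): (0,3), (1,0), (3,2), (3,3), (4,3).
  (0,3) → (0,2).
  (1,0) → (0,3).
  (3,2) → (1,0).
  (3,3): now satisfied by earlier moves; stays.
  (4,3) → (1,1).
Resulting grid:
O O O X
O O - X
- - - X
- - - X
O O - -
All satisfied now.

0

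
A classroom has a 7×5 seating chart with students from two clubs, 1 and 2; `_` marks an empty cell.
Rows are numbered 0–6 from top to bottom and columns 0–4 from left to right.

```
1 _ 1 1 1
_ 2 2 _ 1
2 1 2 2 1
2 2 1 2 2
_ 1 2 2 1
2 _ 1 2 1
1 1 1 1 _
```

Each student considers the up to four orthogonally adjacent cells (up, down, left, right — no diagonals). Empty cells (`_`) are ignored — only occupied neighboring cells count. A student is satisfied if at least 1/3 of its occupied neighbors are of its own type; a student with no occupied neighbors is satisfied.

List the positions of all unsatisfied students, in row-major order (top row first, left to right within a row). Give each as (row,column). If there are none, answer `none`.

(2,1), (3,1), (3,2), (4,1), (4,2), (5,0), (5,3)

(0,0)1 0/0 satisfied
(0,2)1 1/2 satisfied
(0,3)1 2/2 satisfied
(0,4)1 2/2 satisfied
(1,1)2 1/2 satisfied
(1,2)2 2/3 satisfied
(1,4)1 2/2 satisfied
(2,0)2 1/2 satisfied
(2,1)1 0/4 not
(2,2)2 2/4 satisfied
(2,3)2 2/3 satisfied
(2,4)1 1/3 satisfied
(3,0)2 2/2 satisfied
(3,1)2 1/4 not
(3,2)1 0/4 not
(3,3)2 3/4 satisfied
(3,4)2 1/3 satisfied
(4,1)1 0/2 not
(4,2)2 1/4 not
(4,3)2 3/4 satisfied
(4,4)1 1/3 satisfied
(5,0)2 0/1 not
(5,2)1 1/3 satisfied
(5,3)2 1/4 not
(5,4)1 1/2 satisfied
(6,0)1 1/2 satisfied
(6,1)1 2/2 satisfied
(6,2)1 3/3 satisfied
(6,3)1 1/2 satisfied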